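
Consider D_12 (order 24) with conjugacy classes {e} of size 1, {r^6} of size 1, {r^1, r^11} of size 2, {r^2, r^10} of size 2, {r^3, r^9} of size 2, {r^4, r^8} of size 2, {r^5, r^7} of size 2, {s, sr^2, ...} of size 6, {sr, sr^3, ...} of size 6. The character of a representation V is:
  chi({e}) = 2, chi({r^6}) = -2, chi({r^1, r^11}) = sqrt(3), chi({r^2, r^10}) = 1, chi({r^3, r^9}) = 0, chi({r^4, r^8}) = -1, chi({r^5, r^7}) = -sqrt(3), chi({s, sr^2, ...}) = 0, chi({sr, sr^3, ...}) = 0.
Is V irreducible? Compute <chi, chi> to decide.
Irreducible: <chi, chi> = 1.

Argument: <chi, chi> = (1/|G|) sum_C |C| * |chi(C)|^2 = (1/24)[1*|2|^2 + 1*|-2|^2 + 2*|sqrt(3)|^2 + 2*|1|^2 + 2*|0|^2 + 2*|-1|^2 + 2*|-sqrt(3)|^2 + 6*|0|^2 + 6*|0|^2]
  = (1/24)[(4) + (4) + (6) + (2) + (0) + (2) + (6) + (0) + (0)] = 24/24 = 1.
A character is irreducible iff <chi, chi> = 1, so this representation is irreducible.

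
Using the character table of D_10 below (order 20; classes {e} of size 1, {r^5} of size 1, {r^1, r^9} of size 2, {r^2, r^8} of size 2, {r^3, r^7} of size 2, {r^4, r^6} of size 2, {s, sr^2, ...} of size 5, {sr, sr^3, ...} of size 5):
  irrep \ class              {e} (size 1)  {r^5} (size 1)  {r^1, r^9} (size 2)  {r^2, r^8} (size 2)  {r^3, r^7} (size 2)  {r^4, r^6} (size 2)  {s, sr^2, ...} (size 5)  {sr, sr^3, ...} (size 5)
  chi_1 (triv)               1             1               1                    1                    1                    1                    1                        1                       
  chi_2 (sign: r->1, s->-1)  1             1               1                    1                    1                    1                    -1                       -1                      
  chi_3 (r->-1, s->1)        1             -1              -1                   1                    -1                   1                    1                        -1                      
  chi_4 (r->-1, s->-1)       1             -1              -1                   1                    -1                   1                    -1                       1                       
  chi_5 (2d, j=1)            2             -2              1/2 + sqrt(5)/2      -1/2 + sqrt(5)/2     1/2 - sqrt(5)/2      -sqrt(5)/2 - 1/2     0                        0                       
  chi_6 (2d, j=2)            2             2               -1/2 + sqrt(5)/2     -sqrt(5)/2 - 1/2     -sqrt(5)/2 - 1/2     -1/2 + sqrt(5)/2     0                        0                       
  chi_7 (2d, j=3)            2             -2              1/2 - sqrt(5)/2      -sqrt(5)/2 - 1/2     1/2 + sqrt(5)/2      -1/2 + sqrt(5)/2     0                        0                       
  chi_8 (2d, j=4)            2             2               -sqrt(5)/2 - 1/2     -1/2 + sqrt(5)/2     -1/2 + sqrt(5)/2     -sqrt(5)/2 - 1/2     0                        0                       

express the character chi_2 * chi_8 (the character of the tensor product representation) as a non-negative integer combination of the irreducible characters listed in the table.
chi_2 tensor chi_8 = chi_8 (all other irreducibles have multiplicity 0).

Why: The character of a tensor product is the pointwise product (chi_2 * chi_8)(C) = chi_2(C) * chi_8(C):
  {e}: (1)*(2), {r^5}: (1)*(2), {r^1, r^9}: (1)*(-sqrt(5)/2 - 1/2), {r^2, r^8}: (1)*(-1/2 + sqrt(5)/2), {r^3, r^7}: (1)*(-1/2 + sqrt(5)/2), {r^4, r^6}: (1)*(-sqrt(5)/2 - 1/2), {s, sr^2, ...}: (-1)*(0), {sr, sr^3, ...}: (-1)*(0)
so (chi_2 * chi_8) takes values
  {e} -> 2, {r^5} -> 2, {r^1, r^9} -> -sqrt(5)/2 - 1/2, {r^2, r^8} -> -1/2 + sqrt(5)/2, {r^3, r^7} -> -1/2 + sqrt(5)/2, {r^4, r^6} -> -sqrt(5)/2 - 1/2, {s, sr^2, ...} -> 0, {sr, sr^3, ...} -> 0.
Now take the inner product of this character with each irreducible chi from the table, <chi_2*chi_8, chi> = (1/20) sum_C |C| (chi_2*chi_8)(C) conj(chi(C)):
  <chi_2*chi_8, chi_1> = (1/20)[1*(2)*conj(1) + 1*(2)*conj(1) + 2*(-sqrt(5)/2 - 1/2)*conj(1) + 2*(-1/2 + sqrt(5)/2)*conj(1) + 2*(-1/2 + sqrt(5)/2)*conj(1) + 2*(-sqrt(5)/2 - 1/2)*conj(1) + 5*(0)*conj(1) + 5*(0)*conj(1)]
      = (1/20)[(2) + (2) + (-sqrt(5) - 1) + (-1 + sqrt(5)) + (-1 + sqrt(5)) + (-sqrt(5) - 1) + (0) + (0)] = 0/20 = 0
  <chi_2*chi_8, chi_2> = (1/20)[1*(2)*conj(1) + 1*(2)*conj(1) + 2*(-sqrt(5)/2 - 1/2)*conj(1) + 2*(-1/2 + sqrt(5)/2)*conj(1) + 2*(-1/2 + sqrt(5)/2)*conj(1) + 2*(-sqrt(5)/2 - 1/2)*conj(1) + 5*(0)*conj(-1) + 5*(0)*conj(-1)]
      = (1/20)[(2) + (2) + (-sqrt(5) - 1) + (-1 + sqrt(5)) + (-1 + sqrt(5)) + (-sqrt(5) - 1) + (0) + (0)] = 0/20 = 0
  <chi_2*chi_8, chi_3> = (1/20)[1*(2)*conj(1) + 1*(2)*conj(-1) + 2*(-sqrt(5)/2 - 1/2)*conj(-1) + 2*(-1/2 + sqrt(5)/2)*conj(1) + 2*(-1/2 + sqrt(5)/2)*conj(-1) + 2*(-sqrt(5)/2 - 1/2)*conj(1) + 5*(0)*conj(1) + 5*(0)*conj(-1)]
      = (1/20)[(2) + (-2) + (1 + sqrt(5)) + (-1 + sqrt(5)) + (1 - sqrt(5)) + (-sqrt(5) - 1) + (0) + (0)] = 0/20 = 0
  <chi_2*chi_8, chi_4> = (1/20)[1*(2)*conj(1) + 1*(2)*conj(-1) + 2*(-sqrt(5)/2 - 1/2)*conj(-1) + 2*(-1/2 + sqrt(5)/2)*conj(1) + 2*(-1/2 + sqrt(5)/2)*conj(-1) + 2*(-sqrt(5)/2 - 1/2)*conj(1) + 5*(0)*conj(-1) + 5*(0)*conj(1)]
      = (1/20)[(2) + (-2) + (1 + sqrt(5)) + (-1 + sqrt(5)) + (1 - sqrt(5)) + (-sqrt(5) - 1) + (0) + (0)] = 0/20 = 0
  <chi_2*chi_8, chi_5> = (1/20)[1*(2)*conj(2) + 1*(2)*conj(-2) + 2*(-sqrt(5)/2 - 1/2)*conj(1/2 + sqrt(5)/2) + 2*(-1/2 + sqrt(5)/2)*conj(-1/2 + sqrt(5)/2) + 2*(-1/2 + sqrt(5)/2)*conj(1/2 - sqrt(5)/2) + 2*(-sqrt(5)/2 - 1/2)*conj(-sqrt(5)/2 - 1/2) + 5*(0)*conj(0) + 5*(0)*conj(0)]
      = (1/20)[(4) + (-4) + (-3 - sqrt(5)) + (3 - sqrt(5)) + (-3 + sqrt(5)) + (sqrt(5) + 3) + (0) + (0)] = 0/20 = 0
  <chi_2*chi_8, chi_6> = (1/20)[1*(2)*conj(2) + 1*(2)*conj(2) + 2*(-sqrt(5)/2 - 1/2)*conj(-1/2 + sqrt(5)/2) + 2*(-1/2 + sqrt(5)/2)*conj(-sqrt(5)/2 - 1/2) + 2*(-1/2 + sqrt(5)/2)*conj(-sqrt(5)/2 - 1/2) + 2*(-sqrt(5)/2 - 1/2)*conj(-1/2 + sqrt(5)/2) + 5*(0)*conj(0) + 5*(0)*conj(0)]
      = (1/20)[(4) + (4) + (-2) + (-2) + (-2) + (-2) + (0) + (0)] = 0/20 = 0
  <chi_2*chi_8, chi_7> = (1/20)[1*(2)*conj(2) + 1*(2)*conj(-2) + 2*(-sqrt(5)/2 - 1/2)*conj(1/2 - sqrt(5)/2) + 2*(-1/2 + sqrt(5)/2)*conj(-sqrt(5)/2 - 1/2) + 2*(-1/2 + sqrt(5)/2)*conj(1/2 + sqrt(5)/2) + 2*(-sqrt(5)/2 - 1/2)*conj(-1/2 + sqrt(5)/2) + 5*(0)*conj(0) + 5*(0)*conj(0)]
      = (1/20)[(4) + (-4) + (2) + (-2) + (2) + (-2) + (0) + (0)] = 0/20 = 0
  <chi_2*chi_8, chi_8> = (1/20)[1*(2)*conj(2) + 1*(2)*conj(2) + 2*(-sqrt(5)/2 - 1/2)*conj(-sqrt(5)/2 - 1/2) + 2*(-1/2 + sqrt(5)/2)*conj(-1/2 + sqrt(5)/2) + 2*(-1/2 + sqrt(5)/2)*conj(-1/2 + sqrt(5)/2) + 2*(-sqrt(5)/2 - 1/2)*conj(-sqrt(5)/2 - 1/2) + 5*(0)*conj(0) + 5*(0)*conj(0)]
      = (1/20)[(4) + (4) + (sqrt(5) + 3) + (3 - sqrt(5)) + (3 - sqrt(5)) + (sqrt(5) + 3) + (0) + (0)] = 20/20 = 1
Hence the multiplicities are chi_8: 1. Dimension check: dim(chi_2)*dim(chi_8) = 1*2 = 2 and sum (mult * dim) = 1*2 = 2.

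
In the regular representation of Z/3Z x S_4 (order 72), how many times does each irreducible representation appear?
Each irreducible V_i of dimension d_i appears with multiplicity d_i, i.e. rho_reg = (direct sum over all irreducibles V_i) d_i V_i. The irreducible dimensions for Z/3Z x S_4 are 1, 1, 1, 1, 1, 1, 2, 2, 2, 3, 3, 3, 3, 3, 3: 6 irreducibles of dimension 1, each with multiplicity 1; 3 irreducibles of dimension 2, each with multiplicity 2; 6 irreducibles of dimension 3, each with multiplicity 3. Total dimension 6*1*1 + 3*2*2 + 6*3*3 = 72 = |G|.

Derivation: General theorem: in the regular representation of a finite group G, each irreducible appears with multiplicity equal to its dimension. Check: dim(rho_reg) = sum d_i^2 = 1 + 1 + 1 + 1 + 1 + 1 + 4 + 4 + 4 + 9 + 9 + 9 + 9 + 9 + 9 = 72 = |G|.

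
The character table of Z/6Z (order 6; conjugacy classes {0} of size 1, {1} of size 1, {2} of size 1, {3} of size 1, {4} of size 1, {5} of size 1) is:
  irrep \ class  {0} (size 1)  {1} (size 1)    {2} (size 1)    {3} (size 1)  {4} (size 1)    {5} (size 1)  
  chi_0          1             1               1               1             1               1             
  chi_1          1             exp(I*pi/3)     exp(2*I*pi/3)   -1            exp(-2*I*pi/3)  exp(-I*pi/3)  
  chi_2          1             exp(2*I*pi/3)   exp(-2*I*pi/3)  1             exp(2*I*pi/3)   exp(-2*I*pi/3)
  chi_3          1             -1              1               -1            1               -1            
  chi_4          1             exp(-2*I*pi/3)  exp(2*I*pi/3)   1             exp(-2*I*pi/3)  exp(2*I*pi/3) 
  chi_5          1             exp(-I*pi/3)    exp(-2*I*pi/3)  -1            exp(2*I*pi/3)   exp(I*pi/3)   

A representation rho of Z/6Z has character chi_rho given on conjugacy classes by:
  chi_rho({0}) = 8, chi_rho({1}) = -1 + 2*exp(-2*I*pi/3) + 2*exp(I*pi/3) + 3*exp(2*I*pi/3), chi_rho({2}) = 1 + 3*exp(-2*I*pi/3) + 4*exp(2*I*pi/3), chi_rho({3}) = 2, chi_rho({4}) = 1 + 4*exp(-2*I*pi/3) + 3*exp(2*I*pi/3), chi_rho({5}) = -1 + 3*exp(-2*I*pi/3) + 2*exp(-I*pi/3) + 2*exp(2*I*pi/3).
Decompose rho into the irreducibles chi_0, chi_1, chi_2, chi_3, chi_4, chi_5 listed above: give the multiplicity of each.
Multiplicities: chi_0: 0, chi_1: 2, chi_2: 3, chi_3: 1, chi_4: 2, chi_5: 0.

Solution. Use <chi_rho, chi> = (1/|G|) sum_C |C| * chi_rho(C) * conj(chi(C)) with |G| = 6 for each irreducible chi in the table:
  <chi_rho, chi_0> = (1/6)[1*(8)*conj(1) + 1*(-1 + 2*exp(-2*I*pi/3) + 2*exp(I*pi/3) + 3*exp(2*I*pi/3))*conj(1) + 1*(1 + 3*exp(-2*I*pi/3) + 4*exp(2*I*pi/3))*conj(1) + 1*(2)*conj(1) + 1*(1 + 4*exp(-2*I*pi/3) + 3*exp(2*I*pi/3))*conj(1) + 1*(-1 + 3*exp(-2*I*pi/3) + 2*exp(-I*pi/3) + 2*exp(2*I*pi/3))*conj(1)]
      = (1/6)[(8) + (-1 + 2*exp(-2*I*pi/3) + 2*exp(I*pi/3) + 3*exp(2*I*pi/3)) + (1 + 3*exp(-2*I*pi/3) + 4*exp(2*I*pi/3)) + (2) + (1 + 4*exp(-2*I*pi/3) + 3*exp(2*I*pi/3)) + (-1 + 3*exp(-2*I*pi/3) + 2*exp(-I*pi/3) + 2*exp(2*I*pi/3))] = 0/6 = 0
  <chi_rho, chi_1> = (1/6)[1*(8)*conj(1) + 1*(-1 + 2*exp(-2*I*pi/3) + 2*exp(I*pi/3) + 3*exp(2*I*pi/3))*conj(exp(I*pi/3)) + 1*(1 + 3*exp(-2*I*pi/3) + 4*exp(2*I*pi/3))*conj(exp(2*I*pi/3)) + 1*(2)*conj(-1) + 1*(1 + 4*exp(-2*I*pi/3) + 3*exp(2*I*pi/3))*conj(exp(-2*I*pi/3)) + 1*(-1 + 3*exp(-2*I*pi/3) + 2*exp(-I*pi/3) + 2*exp(2*I*pi/3))*conj(exp(-I*pi/3))]
      = (1/6)[(8) + (-exp(-I*pi/3) + 3*exp(I*pi/3)) + (4 + exp(-2*I*pi/3) + 3*exp(2*I*pi/3)) + (-2) + (4 + 3*exp(-2*I*pi/3) + exp(2*I*pi/3)) + (3*exp(-I*pi/3) - exp(I*pi/3))] = 12/6 = 2
  <chi_rho, chi_2> = (1/6)[1*(8)*conj(1) + 1*(-1 + 2*exp(-2*I*pi/3) + 2*exp(I*pi/3) + 3*exp(2*I*pi/3))*conj(exp(2*I*pi/3)) + 1*(1 + 3*exp(-2*I*pi/3) + 4*exp(2*I*pi/3))*conj(exp(-2*I*pi/3)) + 1*(2)*conj(1) + 1*(1 + 4*exp(-2*I*pi/3) + 3*exp(2*I*pi/3))*conj(exp(2*I*pi/3)) + 1*(-1 + 3*exp(-2*I*pi/3) + 2*exp(-I*pi/3) + 2*exp(2*I*pi/3))*conj(exp(-2*I*pi/3))]
      = (1/6)[(8) + (3 + 2*exp(-I*pi/3) - exp(-2*I*pi/3) + 2*exp(2*I*pi/3)) + (3 + 4*exp(-2*I*pi/3) + exp(2*I*pi/3)) + (2) + (3 + exp(-2*I*pi/3) + 4*exp(2*I*pi/3)) + (3 + 2*exp(-2*I*pi/3) - exp(2*I*pi/3) + 2*exp(I*pi/3))] = 18/6 = 3
  <chi_rho, chi_3> = (1/6)[1*(8)*conj(1) + 1*(-1 + 2*exp(-2*I*pi/3) + 2*exp(I*pi/3) + 3*exp(2*I*pi/3))*conj(-1) + 1*(1 + 3*exp(-2*I*pi/3) + 4*exp(2*I*pi/3))*conj(1) + 1*(2)*conj(-1) + 1*(1 + 4*exp(-2*I*pi/3) + 3*exp(2*I*pi/3))*conj(1) + 1*(-1 + 3*exp(-2*I*pi/3) + 2*exp(-I*pi/3) + 2*exp(2*I*pi/3))*conj(-1)]
      = (1/6)[(8) + (1 - 3*exp(2*I*pi/3) - 2*exp(I*pi/3) - 2*exp(-2*I*pi/3)) + (1 + 3*exp(-2*I*pi/3) + 4*exp(2*I*pi/3)) + (-2) + (1 + 4*exp(-2*I*pi/3) + 3*exp(2*I*pi/3)) + (1 - 2*exp(2*I*pi/3) - 2*exp(-I*pi/3) - 3*exp(-2*I*pi/3))] = 6/6 = 1
  <chi_rho, chi_4> = (1/6)[1*(8)*conj(1) + 1*(-1 + 2*exp(-2*I*pi/3) + 2*exp(I*pi/3) + 3*exp(2*I*pi/3))*conj(exp(-2*I*pi/3)) + 1*(1 + 3*exp(-2*I*pi/3) + 4*exp(2*I*pi/3))*conj(exp(2*I*pi/3)) + 1*(2)*conj(1) + 1*(1 + 4*exp(-2*I*pi/3) + 3*exp(2*I*pi/3))*conj(exp(-2*I*pi/3)) + 1*(-1 + 3*exp(-2*I*pi/3) + 2*exp(-I*pi/3) + 2*exp(2*I*pi/3))*conj(exp(2*I*pi/3))]
      = (1/6)[(8) + (3*exp(-2*I*pi/3) - exp(2*I*pi/3)) + (4 + exp(-2*I*pi/3) + 3*exp(2*I*pi/3)) + (2) + (4 + 3*exp(-2*I*pi/3) + exp(2*I*pi/3)) + (-exp(-2*I*pi/3) + 3*exp(2*I*pi/3))] = 12/6 = 2
  <chi_rho, chi_5> = (1/6)[1*(8)*conj(1) + 1*(-1 + 2*exp(-2*I*pi/3) + 2*exp(I*pi/3) + 3*exp(2*I*pi/3))*conj(exp(-I*pi/3)) + 1*(1 + 3*exp(-2*I*pi/3) + 4*exp(2*I*pi/3))*conj(exp(-2*I*pi/3)) + 1*(2)*conj(-1) + 1*(1 + 4*exp(-2*I*pi/3) + 3*exp(2*I*pi/3))*conj(exp(2*I*pi/3)) + 1*(-1 + 3*exp(-2*I*pi/3) + 2*exp(-I*pi/3) + 2*exp(2*I*pi/3))*conj(exp(I*pi/3))]
      = (1/6)[(8) + (-3 + 2*exp(-I*pi/3) - exp(I*pi/3) + 2*exp(2*I*pi/3)) + (3 + 4*exp(-2*I*pi/3) + exp(2*I*pi/3)) + (-2) + (3 + exp(-2*I*pi/3) + 4*exp(2*I*pi/3)) + (-3 + 2*exp(-2*I*pi/3) - exp(-I*pi/3) + 2*exp(I*pi/3))] = 0/6 = 0
(Exp terms are combined using exp(i*s)*conj(exp(i*t)) = exp(i*(s-t)), and sums of them are collapsed using the identity that for every m > 1 the m distinct m-th roots of unity sum to 0, e.g. 1 + exp(2*I*pi/3) + exp(-2*I*pi/3) = 0.)
Dimension check: dim(rho) = sum (mult * dim) = 0*1 + 2*1 + 3*1 + 1*1 + 2*1 + 0*1 = 8 = chi_rho(e) = 8.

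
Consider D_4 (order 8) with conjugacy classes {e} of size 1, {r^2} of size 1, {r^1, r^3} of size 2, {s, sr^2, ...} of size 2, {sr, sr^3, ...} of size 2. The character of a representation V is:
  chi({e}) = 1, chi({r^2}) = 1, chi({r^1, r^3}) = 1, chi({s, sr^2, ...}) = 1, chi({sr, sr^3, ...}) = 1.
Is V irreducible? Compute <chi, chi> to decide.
Irreducible: <chi, chi> = 1.

Argument: <chi, chi> = (1/|G|) sum_C |C| * |chi(C)|^2 = (1/8)[1*|1|^2 + 1*|1|^2 + 2*|1|^2 + 2*|1|^2 + 2*|1|^2]
  = (1/8)[(1) + (1) + (2) + (2) + (2)] = 8/8 = 1.
A character is irreducible iff <chi, chi> = 1, so this representation is irreducible.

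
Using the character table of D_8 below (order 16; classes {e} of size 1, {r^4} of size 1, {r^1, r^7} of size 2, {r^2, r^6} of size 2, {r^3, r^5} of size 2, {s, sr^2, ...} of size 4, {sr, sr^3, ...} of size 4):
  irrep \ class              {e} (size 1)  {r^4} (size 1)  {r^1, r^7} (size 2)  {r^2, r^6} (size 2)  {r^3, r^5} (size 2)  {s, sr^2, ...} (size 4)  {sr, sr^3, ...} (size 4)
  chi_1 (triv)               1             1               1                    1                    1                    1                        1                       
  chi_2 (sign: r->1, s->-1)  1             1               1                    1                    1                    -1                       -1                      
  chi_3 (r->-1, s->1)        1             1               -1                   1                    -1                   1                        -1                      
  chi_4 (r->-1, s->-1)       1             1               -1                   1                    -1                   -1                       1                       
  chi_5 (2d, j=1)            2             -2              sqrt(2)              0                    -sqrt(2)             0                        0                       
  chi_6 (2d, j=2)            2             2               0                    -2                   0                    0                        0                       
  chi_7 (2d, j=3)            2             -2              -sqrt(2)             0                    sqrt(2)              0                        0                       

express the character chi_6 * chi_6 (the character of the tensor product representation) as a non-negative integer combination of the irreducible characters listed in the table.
chi_6 tensor chi_6 = chi_1 + chi_2 + chi_3 + chi_4 (all other irreducibles have multiplicity 0).

Argument: The character of a tensor product is the pointwise product (chi_6 * chi_6)(C) = chi_6(C) * chi_6(C):
  {e}: (2)*(2), {r^4}: (2)*(2), {r^1, r^7}: (0)*(0), {r^2, r^6}: (-2)*(-2), {r^3, r^5}: (0)*(0), {s, sr^2, ...}: (0)*(0), {sr, sr^3, ...}: (0)*(0)
so (chi_6 * chi_6) takes values
  {e} -> 4, {r^4} -> 4, {r^1, r^7} -> 0, {r^2, r^6} -> 4, {r^3, r^5} -> 0, {s, sr^2, ...} -> 0, {sr, sr^3, ...} -> 0.
Now take the inner product of this character with each irreducible chi from the table, <chi_6*chi_6, chi> = (1/16) sum_C |C| (chi_6*chi_6)(C) conj(chi(C)):
  <chi_6*chi_6, chi_1> = (1/16)[1*(4)*conj(1) + 1*(4)*conj(1) + 2*(0)*conj(1) + 2*(4)*conj(1) + 2*(0)*conj(1) + 4*(0)*conj(1) + 4*(0)*conj(1)]
      = (1/16)[(4) + (4) + (0) + (8) + (0) + (0) + (0)] = 16/16 = 1
  <chi_6*chi_6, chi_2> = (1/16)[1*(4)*conj(1) + 1*(4)*conj(1) + 2*(0)*conj(1) + 2*(4)*conj(1) + 2*(0)*conj(1) + 4*(0)*conj(-1) + 4*(0)*conj(-1)]
      = (1/16)[(4) + (4) + (0) + (8) + (0) + (0) + (0)] = 16/16 = 1
  <chi_6*chi_6, chi_3> = (1/16)[1*(4)*conj(1) + 1*(4)*conj(1) + 2*(0)*conj(-1) + 2*(4)*conj(1) + 2*(0)*conj(-1) + 4*(0)*conj(1) + 4*(0)*conj(-1)]
      = (1/16)[(4) + (4) + (0) + (8) + (0) + (0) + (0)] = 16/16 = 1
  <chi_6*chi_6, chi_4> = (1/16)[1*(4)*conj(1) + 1*(4)*conj(1) + 2*(0)*conj(-1) + 2*(4)*conj(1) + 2*(0)*conj(-1) + 4*(0)*conj(-1) + 4*(0)*conj(1)]
      = (1/16)[(4) + (4) + (0) + (8) + (0) + (0) + (0)] = 16/16 = 1
  <chi_6*chi_6, chi_5> = (1/16)[1*(4)*conj(2) + 1*(4)*conj(-2) + 2*(0)*conj(sqrt(2)) + 2*(4)*conj(0) + 2*(0)*conj(-sqrt(2)) + 4*(0)*conj(0) + 4*(0)*conj(0)]
      = (1/16)[(8) + (-8) + (0) + (0) + (0) + (0) + (0)] = 0/16 = 0
  <chi_6*chi_6, chi_6> = (1/16)[1*(4)*conj(2) + 1*(4)*conj(2) + 2*(0)*conj(0) + 2*(4)*conj(-2) + 2*(0)*conj(0) + 4*(0)*conj(0) + 4*(0)*conj(0)]
      = (1/16)[(8) + (8) + (0) + (-16) + (0) + (0) + (0)] = 0/16 = 0
  <chi_6*chi_6, chi_7> = (1/16)[1*(4)*conj(2) + 1*(4)*conj(-2) + 2*(0)*conj(-sqrt(2)) + 2*(4)*conj(0) + 2*(0)*conj(sqrt(2)) + 4*(0)*conj(0) + 4*(0)*conj(0)]
      = (1/16)[(8) + (-8) + (0) + (0) + (0) + (0) + (0)] = 0/16 = 0
Hence the multiplicities are chi_1: 1, chi_2: 1, chi_3: 1, chi_4: 1. Dimension check: dim(chi_6)*dim(chi_6) = 2*2 = 4 and sum (mult * dim) = 1*1 + 1*1 + 1*1 + 1*1 = 4.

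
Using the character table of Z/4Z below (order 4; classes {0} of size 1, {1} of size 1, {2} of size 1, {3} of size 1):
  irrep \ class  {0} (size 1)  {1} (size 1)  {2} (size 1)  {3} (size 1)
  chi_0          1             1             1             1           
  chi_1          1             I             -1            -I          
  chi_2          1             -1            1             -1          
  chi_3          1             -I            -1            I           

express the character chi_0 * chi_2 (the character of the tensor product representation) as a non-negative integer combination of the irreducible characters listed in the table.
chi_0 tensor chi_2 = chi_2 (all other irreducibles have multiplicity 0).

The character of a tensor product is the pointwise product (chi_0 * chi_2)(C) = chi_0(C) * chi_2(C):
  {0}: (1)*(1), {1}: (1)*(-1), {2}: (1)*(1), {3}: (1)*(-1)
so (chi_0 * chi_2) takes values
  {0} -> 1, {1} -> -1, {2} -> 1, {3} -> -1.
Now take the inner product of this character with each irreducible chi from the table, <chi_0*chi_2, chi> = (1/4) sum_C |C| (chi_0*chi_2)(C) conj(chi(C)):
  <chi_0*chi_2, chi_0> = (1/4)[1*(1)*conj(1) + 1*(-1)*conj(1) + 1*(1)*conj(1) + 1*(-1)*conj(1)]
      = (1/4)[(1) + (-1) + (1) + (-1)] = 0/4 = 0
  <chi_0*chi_2, chi_1> = (1/4)[1*(1)*conj(1) + 1*(-1)*conj(I) + 1*(1)*conj(-1) + 1*(-1)*conj(-I)]
      = (1/4)[(1) + (I) + (-1) + (-I)] = 0/4 = 0
  <chi_0*chi_2, chi_2> = (1/4)[1*(1)*conj(1) + 1*(-1)*conj(-1) + 1*(1)*conj(1) + 1*(-1)*conj(-1)]
      = (1/4)[(1) + (1) + (1) + (1)] = 4/4 = 1
  <chi_0*chi_2, chi_3> = (1/4)[1*(1)*conj(1) + 1*(-1)*conj(-I) + 1*(1)*conj(-1) + 1*(-1)*conj(I)]
      = (1/4)[(1) + (-I) + (-1) + (I)] = 0/4 = 0
(Exp terms are combined using exp(i*s)*conj(exp(i*t)) = exp(i*(s-t)), and sums of them are collapsed using the identity that for every m > 1 the m distinct m-th roots of unity sum to 0, e.g. 1 + exp(2*I*pi/3) + exp(-2*I*pi/3) = 0.)
Hence the multiplicities are chi_2: 1. Dimension check: dim(chi_0)*dim(chi_2) = 1*1 = 1 and sum (mult * dim) = 1*1 = 1.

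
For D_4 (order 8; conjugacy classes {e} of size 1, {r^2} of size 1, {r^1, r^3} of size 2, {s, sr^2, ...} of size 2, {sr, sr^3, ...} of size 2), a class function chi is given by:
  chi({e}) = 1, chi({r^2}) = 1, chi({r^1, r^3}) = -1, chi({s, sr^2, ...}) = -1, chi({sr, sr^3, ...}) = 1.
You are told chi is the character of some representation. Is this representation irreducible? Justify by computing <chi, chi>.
Irreducible: <chi, chi> = 1.

Argument: <chi, chi> = (1/|G|) sum_C |C| * |chi(C)|^2 = (1/8)[1*|1|^2 + 1*|1|^2 + 2*|-1|^2 + 2*|-1|^2 + 2*|1|^2]
  = (1/8)[(1) + (1) + (2) + (2) + (2)] = 8/8 = 1.
A character is irreducible iff <chi, chi> = 1, so this representation is irreducible.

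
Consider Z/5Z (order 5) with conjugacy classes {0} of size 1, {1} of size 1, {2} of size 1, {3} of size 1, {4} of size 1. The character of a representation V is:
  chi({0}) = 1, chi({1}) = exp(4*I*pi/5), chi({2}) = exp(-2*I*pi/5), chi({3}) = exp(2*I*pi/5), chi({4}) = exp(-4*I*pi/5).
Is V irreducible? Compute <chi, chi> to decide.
Irreducible: <chi, chi> = 1.

Proof sketch: <chi, chi> = (1/|G|) sum_C |C| * |chi(C)|^2 = (1/5)[1*|1|^2 + 1*|exp(4*I*pi/5)|^2 + 1*|exp(-2*I*pi/5)|^2 + 1*|exp(2*I*pi/5)|^2 + 1*|exp(-4*I*pi/5)|^2]
  = (1/5)[(1) + (1) + (1) + (1) + (1)] = 5/5 = 1.
(Exp terms are combined using exp(i*s)*conj(exp(i*t)) = exp(i*(s-t)), and sums of them are collapsed using the identity that for every m > 1 the m distinct m-th roots of unity sum to 0, e.g. 1 + exp(2*I*pi/3) + exp(-2*I*pi/3) = 0.)
A character is irreducible iff <chi, chi> = 1, so this representation is irreducible.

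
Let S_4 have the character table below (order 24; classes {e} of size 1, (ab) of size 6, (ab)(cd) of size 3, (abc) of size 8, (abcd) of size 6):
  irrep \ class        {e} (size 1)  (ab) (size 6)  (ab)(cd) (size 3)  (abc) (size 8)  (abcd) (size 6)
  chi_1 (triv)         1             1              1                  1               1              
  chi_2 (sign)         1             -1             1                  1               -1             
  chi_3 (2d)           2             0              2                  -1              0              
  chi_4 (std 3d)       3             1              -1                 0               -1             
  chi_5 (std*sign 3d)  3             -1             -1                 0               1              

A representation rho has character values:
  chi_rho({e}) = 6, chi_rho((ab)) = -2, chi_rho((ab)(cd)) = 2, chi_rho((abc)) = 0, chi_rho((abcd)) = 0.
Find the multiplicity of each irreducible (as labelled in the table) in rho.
Multiplicities: chi_1: 0, chi_2: 1, chi_3: 1, chi_4: 0, chi_5: 1.

Details: Use <chi_rho, chi> = (1/|G|) sum_C |C| * chi_rho(C) * conj(chi(C)) with |G| = 24 for each irreducible chi in the table:
  <chi_rho, chi_1> = (1/24)[1*(6)*conj(1) + 6*(-2)*conj(1) + 3*(2)*conj(1) + 8*(0)*conj(1) + 6*(0)*conj(1)]
      = (1/24)[(6) + (-12) + (6) + (0) + (0)] = 0/24 = 0
  <chi_rho, chi_2> = (1/24)[1*(6)*conj(1) + 6*(-2)*conj(-1) + 3*(2)*conj(1) + 8*(0)*conj(1) + 6*(0)*conj(-1)]
      = (1/24)[(6) + (12) + (6) + (0) + (0)] = 24/24 = 1
  <chi_rho, chi_3> = (1/24)[1*(6)*conj(2) + 6*(-2)*conj(0) + 3*(2)*conj(2) + 8*(0)*conj(-1) + 6*(0)*conj(0)]
      = (1/24)[(12) + (0) + (12) + (0) + (0)] = 24/24 = 1
  <chi_rho, chi_4> = (1/24)[1*(6)*conj(3) + 6*(-2)*conj(1) + 3*(2)*conj(-1) + 8*(0)*conj(0) + 6*(0)*conj(-1)]
      = (1/24)[(18) + (-12) + (-6) + (0) + (0)] = 0/24 = 0
  <chi_rho, chi_5> = (1/24)[1*(6)*conj(3) + 6*(-2)*conj(-1) + 3*(2)*conj(-1) + 8*(0)*conj(0) + 6*(0)*conj(1)]
      = (1/24)[(18) + (12) + (-6) + (0) + (0)] = 24/24 = 1
Dimension check: dim(rho) = sum (mult * dim) = 0*1 + 1*1 + 1*2 + 0*3 + 1*3 = 6 = chi_rho(e) = 6.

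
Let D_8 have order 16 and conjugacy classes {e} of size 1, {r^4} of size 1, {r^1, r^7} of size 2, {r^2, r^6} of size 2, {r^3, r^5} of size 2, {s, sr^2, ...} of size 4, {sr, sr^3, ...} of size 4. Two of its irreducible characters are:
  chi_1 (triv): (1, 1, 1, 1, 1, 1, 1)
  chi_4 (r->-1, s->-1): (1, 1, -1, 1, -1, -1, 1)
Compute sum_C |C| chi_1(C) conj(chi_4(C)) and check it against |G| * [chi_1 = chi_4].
Sum = 0; so <chi_1, chi_4> = 0 (distinct irreducibles are orthogonal).

Justification: Compute term by term over conjugacy classes (|C| * chi_1(C) * conj(chi_4(C))):
  1*(1)*conj(1) + 1*(1)*conj(1) + 2*(1)*conj(-1) + 2*(1)*conj(1) + 2*(1)*conj(-1) + 4*(1)*conj(-1) + 4*(1)*conj(1)
  = (1) + (1) + (-2) + (2) + (-2) + (-4) + (4)
  = 0.
Dividing by |G| = 16 gives 0/16 = 0, matching the row-orthogonality relation <chi_1, chi_4> = [chi_1 = chi_4].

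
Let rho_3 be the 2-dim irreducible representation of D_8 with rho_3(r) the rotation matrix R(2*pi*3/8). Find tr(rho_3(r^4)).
chi_{rho_3}(r^4) = 2*cos(2*pi*3*4/8) = -2

rho_3(r^4) is rotation by angle 2*pi*3*4/8, whose trace is 2*cos(2*pi*3*4/8) = -2.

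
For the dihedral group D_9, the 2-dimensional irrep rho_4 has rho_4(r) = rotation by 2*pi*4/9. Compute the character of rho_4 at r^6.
chi_{rho_4}(r^6) = 2*cos(2*pi*4*6/9) = -1

Details: rho_4(r^6) is rotation by angle 2*pi*4*6/9, whose trace is 2*cos(2*pi*4*6/9) = -1.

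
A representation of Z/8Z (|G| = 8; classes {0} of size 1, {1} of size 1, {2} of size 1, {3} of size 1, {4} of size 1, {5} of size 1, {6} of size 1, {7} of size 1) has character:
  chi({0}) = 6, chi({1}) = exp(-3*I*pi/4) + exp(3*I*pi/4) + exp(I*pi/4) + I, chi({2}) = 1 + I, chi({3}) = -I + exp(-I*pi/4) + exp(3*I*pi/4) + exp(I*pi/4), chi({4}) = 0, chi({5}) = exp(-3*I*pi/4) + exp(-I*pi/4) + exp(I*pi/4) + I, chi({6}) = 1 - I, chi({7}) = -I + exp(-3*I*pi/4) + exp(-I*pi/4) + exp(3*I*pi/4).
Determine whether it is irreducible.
Not irreducible (reducible): <chi, chi> = 6 > 1.

Why: <chi, chi> = (1/|G|) sum_C |C| * |chi(C)|^2 = (1/8)[1*|6|^2 + 1*|exp(-3*I*pi/4) + exp(3*I*pi/4) + exp(I*pi/4) + I|^2 + 1*|1 + I|^2 + 1*|-I + exp(-I*pi/4) + exp(3*I*pi/4) + exp(I*pi/4)|^2 + 1*|0|^2 + 1*|exp(-3*I*pi/4) + exp(-I*pi/4) + exp(I*pi/4) + I|^2 + 1*|1 - I|^2 + 1*|-I + exp(-3*I*pi/4) + exp(-I*pi/4) + exp(3*I*pi/4)|^2]
  = (1/8)[(36) + (2 - exp(3*I*pi/4) + exp(I*pi/4)) + (2) + (2 + exp(-3*I*pi/4) - exp(-I*pi/4)) + (0) + (2 + exp(-3*I*pi/4) - exp(-I*pi/4)) + (2) + (2 - exp(3*I*pi/4) + exp(I*pi/4))] = 48/8 = 6.
(Exp terms are combined using exp(i*s)*conj(exp(i*t)) = exp(i*(s-t)), and sums of them are collapsed using the identity that for every m > 1 the m distinct m-th roots of unity sum to 0, e.g. 1 + exp(2*I*pi/3) + exp(-2*I*pi/3) = 0.)
A character is irreducible iff <chi, chi> = 1, so this representation is reducible.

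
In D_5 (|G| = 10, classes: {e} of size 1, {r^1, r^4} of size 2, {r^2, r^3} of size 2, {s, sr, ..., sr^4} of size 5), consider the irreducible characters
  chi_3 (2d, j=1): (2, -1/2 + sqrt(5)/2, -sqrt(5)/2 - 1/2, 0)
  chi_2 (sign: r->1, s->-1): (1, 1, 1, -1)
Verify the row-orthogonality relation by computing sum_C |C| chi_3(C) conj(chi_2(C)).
Sum = 0; so <chi_3, chi_2> = 0 (distinct irreducibles are orthogonal).

Argument: Compute term by term over conjugacy classes (|C| * chi_3(C) * conj(chi_2(C))):
  1*(2)*conj(1) + 2*(-1/2 + sqrt(5)/2)*conj(1) + 2*(-sqrt(5)/2 - 1/2)*conj(1) + 5*(0)*conj(-1)
  = (2) + (-1 + sqrt(5)) + (-sqrt(5) - 1) + (0)
  = 0.
Dividing by |G| = 10 gives 0/10 = 0, matching the row-orthogonality relation <chi_3, chi_2> = [chi_3 = chi_2].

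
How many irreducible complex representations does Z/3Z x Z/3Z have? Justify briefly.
9

Why: The number of irreducible complex representations of a finite group equals its number of conjugacy classes. Z/3Z x Z/3Z is abelian of order 9, so every element is its own conjugacy class: 9 classes, so Z/3Z x Z/3Z (order 9) has exactly 9 irreducible complex representations.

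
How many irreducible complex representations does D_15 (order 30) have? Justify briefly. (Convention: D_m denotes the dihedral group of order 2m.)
9

Solution. The number of irreducible complex representations of a finite group equals its number of conjugacy classes. D_15 has 9 conjugacy classes ((n+3)/2 for n odd), so D_15 (order 30) has exactly 9 irreducible complex representations.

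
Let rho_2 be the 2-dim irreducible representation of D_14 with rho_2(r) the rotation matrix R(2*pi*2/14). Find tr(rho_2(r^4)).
chi_{rho_2}(r^4) = 2*cos(2*pi*2*4/14) = -2*cos(pi/7)

Solution. rho_2(r^4) is rotation by angle 2*pi*2*4/14, whose trace is 2*cos(2*pi*2*4/14) = -2*cos(pi/7).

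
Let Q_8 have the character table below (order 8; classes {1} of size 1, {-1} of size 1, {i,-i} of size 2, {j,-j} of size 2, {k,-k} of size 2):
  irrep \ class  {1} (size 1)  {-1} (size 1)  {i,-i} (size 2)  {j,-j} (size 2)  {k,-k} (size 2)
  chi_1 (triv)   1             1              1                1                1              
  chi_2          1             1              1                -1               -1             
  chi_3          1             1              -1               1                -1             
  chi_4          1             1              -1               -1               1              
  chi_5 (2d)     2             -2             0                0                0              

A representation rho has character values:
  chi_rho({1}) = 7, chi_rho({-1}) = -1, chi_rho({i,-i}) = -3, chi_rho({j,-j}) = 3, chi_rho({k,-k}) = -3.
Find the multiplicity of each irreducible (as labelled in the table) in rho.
Multiplicities: chi_1: 0, chi_2: 0, chi_3: 3, chi_4: 0, chi_5: 2.

Why: Use <chi_rho, chi> = (1/|G|) sum_C |C| * chi_rho(C) * conj(chi(C)) with |G| = 8 for each irreducible chi in the table:
  <chi_rho, chi_1> = (1/8)[1*(7)*conj(1) + 1*(-1)*conj(1) + 2*(-3)*conj(1) + 2*(3)*conj(1) + 2*(-3)*conj(1)]
      = (1/8)[(7) + (-1) + (-6) + (6) + (-6)] = 0/8 = 0
  <chi_rho, chi_2> = (1/8)[1*(7)*conj(1) + 1*(-1)*conj(1) + 2*(-3)*conj(1) + 2*(3)*conj(-1) + 2*(-3)*conj(-1)]
      = (1/8)[(7) + (-1) + (-6) + (-6) + (6)] = 0/8 = 0
  <chi_rho, chi_3> = (1/8)[1*(7)*conj(1) + 1*(-1)*conj(1) + 2*(-3)*conj(-1) + 2*(3)*conj(1) + 2*(-3)*conj(-1)]
      = (1/8)[(7) + (-1) + (6) + (6) + (6)] = 24/8 = 3
  <chi_rho, chi_4> = (1/8)[1*(7)*conj(1) + 1*(-1)*conj(1) + 2*(-3)*conj(-1) + 2*(3)*conj(-1) + 2*(-3)*conj(1)]
      = (1/8)[(7) + (-1) + (6) + (-6) + (-6)] = 0/8 = 0
  <chi_rho, chi_5> = (1/8)[1*(7)*conj(2) + 1*(-1)*conj(-2) + 2*(-3)*conj(0) + 2*(3)*conj(0) + 2*(-3)*conj(0)]
      = (1/8)[(14) + (2) + (0) + (0) + (0)] = 16/8 = 2
Dimension check: dim(rho) = sum (mult * dim) = 0*1 + 0*1 + 3*1 + 0*1 + 2*2 = 7 = chi_rho(e) = 7.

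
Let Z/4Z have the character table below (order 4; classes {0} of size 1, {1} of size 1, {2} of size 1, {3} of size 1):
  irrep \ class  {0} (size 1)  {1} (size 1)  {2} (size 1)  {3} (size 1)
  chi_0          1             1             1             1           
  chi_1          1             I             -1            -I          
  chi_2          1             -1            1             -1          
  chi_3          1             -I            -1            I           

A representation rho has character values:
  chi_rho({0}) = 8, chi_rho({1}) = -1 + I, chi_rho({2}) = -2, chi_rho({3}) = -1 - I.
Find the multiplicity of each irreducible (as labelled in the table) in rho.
Multiplicities: chi_0: 1, chi_1: 3, chi_2: 2, chi_3: 2.

Justification: Use <chi_rho, chi> = (1/|G|) sum_C |C| * chi_rho(C) * conj(chi(C)) with |G| = 4 for each irreducible chi in the table:
  <chi_rho, chi_0> = (1/4)[1*(8)*conj(1) + 1*(-1 + I)*conj(1) + 1*(-2)*conj(1) + 1*(-1 - I)*conj(1)]
      = (1/4)[(8) + (-1 + I) + (-2) + (-1 - I)] = 4/4 = 1
  <chi_rho, chi_1> = (1/4)[1*(8)*conj(1) + 1*(-1 + I)*conj(I) + 1*(-2)*conj(-1) + 1*(-1 - I)*conj(-I)]
      = (1/4)[(8) + (1 + I) + (2) + (1 - I)] = 12/4 = 3
  <chi_rho, chi_2> = (1/4)[1*(8)*conj(1) + 1*(-1 + I)*conj(-1) + 1*(-2)*conj(1) + 1*(-1 - I)*conj(-1)]
      = (1/4)[(8) + (1 - I) + (-2) + (1 + I)] = 8/4 = 2
  <chi_rho, chi_3> = (1/4)[1*(8)*conj(1) + 1*(-1 + I)*conj(-I) + 1*(-2)*conj(-1) + 1*(-1 - I)*conj(I)]
      = (1/4)[(8) + (-1 - I) + (2) + (-1 + I)] = 8/4 = 2
(Exp terms are combined using exp(i*s)*conj(exp(i*t)) = exp(i*(s-t)), and sums of them are collapsed using the identity that for every m > 1 the m distinct m-th roots of unity sum to 0, e.g. 1 + exp(2*I*pi/3) + exp(-2*I*pi/3) = 0.)
Dimension check: dim(rho) = sum (mult * dim) = 1*1 + 3*1 + 2*1 + 2*1 = 8 = chi_rho(e) = 8.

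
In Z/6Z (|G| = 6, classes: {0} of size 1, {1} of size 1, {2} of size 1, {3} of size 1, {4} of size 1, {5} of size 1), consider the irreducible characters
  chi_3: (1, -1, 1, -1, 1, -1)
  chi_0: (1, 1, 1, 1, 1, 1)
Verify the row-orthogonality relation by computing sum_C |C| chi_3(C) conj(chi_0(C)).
Sum = 0; so <chi_3, chi_0> = 0 (distinct irreducibles are orthogonal).

Solution. Compute term by term over conjugacy classes (|C| * chi_3(C) * conj(chi_0(C))):
  1*(1)*conj(1) + 1*(-1)*conj(1) + 1*(1)*conj(1) + 1*(-1)*conj(1) + 1*(1)*conj(1) + 1*(-1)*conj(1)
  = (1) + (-1) + (1) + (-1) + (1) + (-1)
  = 0.
(Exp terms are combined using exp(i*s)*conj(exp(i*t)) = exp(i*(s-t)), and sums of them are collapsed using the identity that for every m > 1 the m distinct m-th roots of unity sum to 0, e.g. 1 + exp(2*I*pi/3) + exp(-2*I*pi/3) = 0.)
Dividing by |G| = 6 gives 0/6 = 0, matching the row-orthogonality relation <chi_3, chi_0> = [chi_3 = chi_0].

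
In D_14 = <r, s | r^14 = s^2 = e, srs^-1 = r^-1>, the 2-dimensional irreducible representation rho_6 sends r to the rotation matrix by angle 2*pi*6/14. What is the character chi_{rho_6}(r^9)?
chi_{rho_6}(r^9) = 2*cos(2*pi*6*9/14) = 2*cos(2*pi/7)

Derivation: rho_6(r^9) is rotation by angle 2*pi*6*9/14, whose trace is 2*cos(2*pi*6*9/14) = 2*cos(2*pi/7).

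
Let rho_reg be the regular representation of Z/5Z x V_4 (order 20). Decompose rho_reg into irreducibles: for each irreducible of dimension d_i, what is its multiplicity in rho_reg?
Each irreducible V_i of dimension d_i appears with multiplicity d_i, i.e. rho_reg = (direct sum over all irreducibles V_i) d_i V_i. The irreducible dimensions for Z/5Z x V_4 are 1, 1, 1, 1, 1, 1, 1, 1, 1, 1, 1, 1, 1, 1, 1, 1, 1, 1, 1, 1: 20 irreducibles of dimension 1, each with multiplicity 1. Total dimension 20*1*1 = 20 = |G|.

Proof sketch: General theorem: in the regular representation of a finite group G, each irreducible appears with multiplicity equal to its dimension. Check: dim(rho_reg) = sum d_i^2 = 1 + 1 + 1 + 1 + 1 + 1 + 1 + 1 + 1 + 1 + 1 + 1 + 1 + 1 + 1 + 1 + 1 + 1 + 1 + 1 = 20 = |G|.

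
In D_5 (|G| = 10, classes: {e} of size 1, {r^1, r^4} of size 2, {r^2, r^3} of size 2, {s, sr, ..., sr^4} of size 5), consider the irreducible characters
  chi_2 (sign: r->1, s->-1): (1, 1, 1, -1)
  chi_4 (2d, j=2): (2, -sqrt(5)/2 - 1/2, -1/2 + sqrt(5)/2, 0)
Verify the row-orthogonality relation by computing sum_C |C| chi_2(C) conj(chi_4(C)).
Sum = 0; so <chi_2, chi_4> = 0 (distinct irreducibles are orthogonal).

Solution. Compute term by term over conjugacy classes (|C| * chi_2(C) * conj(chi_4(C))):
  1*(1)*conj(2) + 2*(1)*conj(-sqrt(5)/2 - 1/2) + 2*(1)*conj(-1/2 + sqrt(5)/2) + 5*(-1)*conj(0)
  = (2) + (-sqrt(5) - 1) + (-1 + sqrt(5)) + (0)
  = 0.
Dividing by |G| = 10 gives 0/10 = 0, matching the row-orthogonality relation <chi_2, chi_4> = [chi_2 = chi_4].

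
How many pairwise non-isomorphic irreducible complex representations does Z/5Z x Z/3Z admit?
15

Details: The number of irreducible complex representations of a finite group equals its number of conjugacy classes. Z/5Z x Z/3Z is abelian of order 15, so every element is its own conjugacy class: 15 classes, so Z/5Z x Z/3Z (order 15) has exactly 15 irreducible complex representations.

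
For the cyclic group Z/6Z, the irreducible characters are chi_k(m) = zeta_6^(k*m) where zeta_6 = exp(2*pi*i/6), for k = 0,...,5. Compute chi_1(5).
chi_1(5) = zeta_6^5 = exp(-I*pi/3)

Argument: chi_1(5) = zeta_6^(1*5) = zeta_6^5. Since zeta_6^6 = 1, this equals zeta_6^5 = exp(2*pi*i*5/6) = exp(-I*pi/3).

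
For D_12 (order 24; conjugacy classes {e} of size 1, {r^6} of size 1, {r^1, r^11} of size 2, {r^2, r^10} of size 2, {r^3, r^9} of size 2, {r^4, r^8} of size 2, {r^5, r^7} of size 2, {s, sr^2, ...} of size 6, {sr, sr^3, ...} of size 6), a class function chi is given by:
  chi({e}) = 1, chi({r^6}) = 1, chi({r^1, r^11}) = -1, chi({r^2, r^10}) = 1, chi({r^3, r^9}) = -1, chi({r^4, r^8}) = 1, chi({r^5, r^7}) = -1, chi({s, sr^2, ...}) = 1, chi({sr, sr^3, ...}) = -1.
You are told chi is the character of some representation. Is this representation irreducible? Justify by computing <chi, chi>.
Irreducible: <chi, chi> = 1.

Justification: <chi, chi> = (1/|G|) sum_C |C| * |chi(C)|^2 = (1/24)[1*|1|^2 + 1*|1|^2 + 2*|-1|^2 + 2*|1|^2 + 2*|-1|^2 + 2*|1|^2 + 2*|-1|^2 + 6*|1|^2 + 6*|-1|^2]
  = (1/24)[(1) + (1) + (2) + (2) + (2) + (2) + (2) + (6) + (6)] = 24/24 = 1.
A character is irreducible iff <chi, chi> = 1, so this representation is irreducible.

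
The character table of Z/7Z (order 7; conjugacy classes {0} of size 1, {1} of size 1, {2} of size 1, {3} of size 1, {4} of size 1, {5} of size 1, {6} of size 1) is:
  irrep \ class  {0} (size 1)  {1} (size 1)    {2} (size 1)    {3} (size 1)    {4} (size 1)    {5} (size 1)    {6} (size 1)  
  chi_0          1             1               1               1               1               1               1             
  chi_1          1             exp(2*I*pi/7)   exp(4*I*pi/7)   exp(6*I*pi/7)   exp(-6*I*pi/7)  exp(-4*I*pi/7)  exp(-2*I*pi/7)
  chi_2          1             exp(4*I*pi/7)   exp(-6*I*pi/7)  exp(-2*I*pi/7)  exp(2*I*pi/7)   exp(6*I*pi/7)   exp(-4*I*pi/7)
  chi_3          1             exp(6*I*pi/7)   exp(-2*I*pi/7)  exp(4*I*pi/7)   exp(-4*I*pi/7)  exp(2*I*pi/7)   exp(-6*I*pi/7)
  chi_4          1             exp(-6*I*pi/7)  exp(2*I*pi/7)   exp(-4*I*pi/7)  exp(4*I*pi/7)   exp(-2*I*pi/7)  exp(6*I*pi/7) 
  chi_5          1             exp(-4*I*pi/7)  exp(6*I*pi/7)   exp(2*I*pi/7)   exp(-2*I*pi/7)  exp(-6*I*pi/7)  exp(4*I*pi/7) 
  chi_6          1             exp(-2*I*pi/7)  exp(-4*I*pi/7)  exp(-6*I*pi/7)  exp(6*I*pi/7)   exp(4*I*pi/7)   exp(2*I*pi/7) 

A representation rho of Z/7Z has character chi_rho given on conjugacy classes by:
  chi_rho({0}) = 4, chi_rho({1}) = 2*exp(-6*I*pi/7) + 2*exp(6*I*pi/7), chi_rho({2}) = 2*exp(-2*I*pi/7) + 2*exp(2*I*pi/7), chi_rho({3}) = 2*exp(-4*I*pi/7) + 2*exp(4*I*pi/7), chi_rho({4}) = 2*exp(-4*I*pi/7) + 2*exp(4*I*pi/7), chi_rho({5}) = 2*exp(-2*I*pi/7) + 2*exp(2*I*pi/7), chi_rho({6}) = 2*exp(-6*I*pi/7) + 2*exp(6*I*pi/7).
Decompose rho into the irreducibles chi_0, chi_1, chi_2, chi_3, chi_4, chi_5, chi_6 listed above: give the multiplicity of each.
Multiplicities: chi_0: 0, chi_1: 0, chi_2: 0, chi_3: 2, chi_4: 2, chi_5: 0, chi_6: 0.

Details: Use <chi_rho, chi> = (1/|G|) sum_C |C| * chi_rho(C) * conj(chi(C)) with |G| = 7 for each irreducible chi in the table:
  <chi_rho, chi_0> = (1/7)[1*(4)*conj(1) + 1*(2*exp(-6*I*pi/7) + 2*exp(6*I*pi/7))*conj(1) + 1*(2*exp(-2*I*pi/7) + 2*exp(2*I*pi/7))*conj(1) + 1*(2*exp(-4*I*pi/7) + 2*exp(4*I*pi/7))*conj(1) + 1*(2*exp(-4*I*pi/7) + 2*exp(4*I*pi/7))*conj(1) + 1*(2*exp(-2*I*pi/7) + 2*exp(2*I*pi/7))*conj(1) + 1*(2*exp(-6*I*pi/7) + 2*exp(6*I*pi/7))*conj(1)]
      = (1/7)[(4) + (2*exp(-6*I*pi/7) + 2*exp(6*I*pi/7)) + (2*exp(-2*I*pi/7) + 2*exp(2*I*pi/7)) + (2*exp(-4*I*pi/7) + 2*exp(4*I*pi/7)) + (2*exp(-4*I*pi/7) + 2*exp(4*I*pi/7)) + (2*exp(-2*I*pi/7) + 2*exp(2*I*pi/7)) + (2*exp(-6*I*pi/7) + 2*exp(6*I*pi/7))] = 0/7 = 0
  <chi_rho, chi_1> = (1/7)[1*(4)*conj(1) + 1*(2*exp(-6*I*pi/7) + 2*exp(6*I*pi/7))*conj(exp(2*I*pi/7)) + 1*(2*exp(-2*I*pi/7) + 2*exp(2*I*pi/7))*conj(exp(4*I*pi/7)) + 1*(2*exp(-4*I*pi/7) + 2*exp(4*I*pi/7))*conj(exp(6*I*pi/7)) + 1*(2*exp(-4*I*pi/7) + 2*exp(4*I*pi/7))*conj(exp(-6*I*pi/7)) + 1*(2*exp(-2*I*pi/7) + 2*exp(2*I*pi/7))*conj(exp(-4*I*pi/7)) + 1*(2*exp(-6*I*pi/7) + 2*exp(6*I*pi/7))*conj(exp(-2*I*pi/7))]
      = (1/7)[(4) + (2*exp(6*I*pi/7) + 2*exp(4*I*pi/7)) + (2*exp(-2*I*pi/7) + 2*exp(-6*I*pi/7)) + (2*exp(-2*I*pi/7) + 2*exp(4*I*pi/7)) + (2*exp(-4*I*pi/7) + 2*exp(2*I*pi/7)) + (2*exp(6*I*pi/7) + 2*exp(2*I*pi/7)) + (2*exp(-4*I*pi/7) + 2*exp(-6*I*pi/7))] = 0/7 = 0
  <chi_rho, chi_2> = (1/7)[1*(4)*conj(1) + 1*(2*exp(-6*I*pi/7) + 2*exp(6*I*pi/7))*conj(exp(4*I*pi/7)) + 1*(2*exp(-2*I*pi/7) + 2*exp(2*I*pi/7))*conj(exp(-6*I*pi/7)) + 1*(2*exp(-4*I*pi/7) + 2*exp(4*I*pi/7))*conj(exp(-2*I*pi/7)) + 1*(2*exp(-4*I*pi/7) + 2*exp(4*I*pi/7))*conj(exp(2*I*pi/7)) + 1*(2*exp(-2*I*pi/7) + 2*exp(2*I*pi/7))*conj(exp(6*I*pi/7)) + 1*(2*exp(-6*I*pi/7) + 2*exp(6*I*pi/7))*conj(exp(-4*I*pi/7))]
      = (1/7)[(4) + (2*exp(2*I*pi/7) + 2*exp(4*I*pi/7)) + (2*exp(-6*I*pi/7) + 2*exp(4*I*pi/7)) + (2*exp(-2*I*pi/7) + 2*exp(6*I*pi/7)) + (2*exp(-6*I*pi/7) + 2*exp(2*I*pi/7)) + (2*exp(-4*I*pi/7) + 2*exp(6*I*pi/7)) + (2*exp(-4*I*pi/7) + 2*exp(-2*I*pi/7))] = 0/7 = 0
  <chi_rho, chi_3> = (1/7)[1*(4)*conj(1) + 1*(2*exp(-6*I*pi/7) + 2*exp(6*I*pi/7))*conj(exp(6*I*pi/7)) + 1*(2*exp(-2*I*pi/7) + 2*exp(2*I*pi/7))*conj(exp(-2*I*pi/7)) + 1*(2*exp(-4*I*pi/7) + 2*exp(4*I*pi/7))*conj(exp(4*I*pi/7)) + 1*(2*exp(-4*I*pi/7) + 2*exp(4*I*pi/7))*conj(exp(-4*I*pi/7)) + 1*(2*exp(-2*I*pi/7) + 2*exp(2*I*pi/7))*conj(exp(2*I*pi/7)) + 1*(2*exp(-6*I*pi/7) + 2*exp(6*I*pi/7))*conj(exp(-6*I*pi/7))]
      = (1/7)[(4) + (2 + 2*exp(2*I*pi/7)) + (2 + 2*exp(4*I*pi/7)) + (2 + 2*exp(6*I*pi/7)) + (2 + 2*exp(-6*I*pi/7)) + (2 + 2*exp(-4*I*pi/7)) + (2 + 2*exp(-2*I*pi/7))] = 14/7 = 2
  <chi_rho, chi_4> = (1/7)[1*(4)*conj(1) + 1*(2*exp(-6*I*pi/7) + 2*exp(6*I*pi/7))*conj(exp(-6*I*pi/7)) + 1*(2*exp(-2*I*pi/7) + 2*exp(2*I*pi/7))*conj(exp(2*I*pi/7)) + 1*(2*exp(-4*I*pi/7) + 2*exp(4*I*pi/7))*conj(exp(-4*I*pi/7)) + 1*(2*exp(-4*I*pi/7) + 2*exp(4*I*pi/7))*conj(exp(4*I*pi/7)) + 1*(2*exp(-2*I*pi/7) + 2*exp(2*I*pi/7))*conj(exp(-2*I*pi/7)) + 1*(2*exp(-6*I*pi/7) + 2*exp(6*I*pi/7))*conj(exp(6*I*pi/7))]
      = (1/7)[(4) + (2 + 2*exp(-2*I*pi/7)) + (2 + 2*exp(-4*I*pi/7)) + (2 + 2*exp(-6*I*pi/7)) + (2 + 2*exp(6*I*pi/7)) + (2 + 2*exp(4*I*pi/7)) + (2 + 2*exp(2*I*pi/7))] = 14/7 = 2
  <chi_rho, chi_5> = (1/7)[1*(4)*conj(1) + 1*(2*exp(-6*I*pi/7) + 2*exp(6*I*pi/7))*conj(exp(-4*I*pi/7)) + 1*(2*exp(-2*I*pi/7) + 2*exp(2*I*pi/7))*conj(exp(6*I*pi/7)) + 1*(2*exp(-4*I*pi/7) + 2*exp(4*I*pi/7))*conj(exp(2*I*pi/7)) + 1*(2*exp(-4*I*pi/7) + 2*exp(4*I*pi/7))*conj(exp(-2*I*pi/7)) + 1*(2*exp(-2*I*pi/7) + 2*exp(2*I*pi/7))*conj(exp(-6*I*pi/7)) + 1*(2*exp(-6*I*pi/7) + 2*exp(6*I*pi/7))*conj(exp(4*I*pi/7))]
      = (1/7)[(4) + (2*exp(-4*I*pi/7) + 2*exp(-2*I*pi/7)) + (2*exp(-4*I*pi/7) + 2*exp(6*I*pi/7)) + (2*exp(-6*I*pi/7) + 2*exp(2*I*pi/7)) + (2*exp(-2*I*pi/7) + 2*exp(6*I*pi/7)) + (2*exp(-6*I*pi/7) + 2*exp(4*I*pi/7)) + (2*exp(2*I*pi/7) + 2*exp(4*I*pi/7))] = 0/7 = 0
  <chi_rho, chi_6> = (1/7)[1*(4)*conj(1) + 1*(2*exp(-6*I*pi/7) + 2*exp(6*I*pi/7))*conj(exp(-2*I*pi/7)) + 1*(2*exp(-2*I*pi/7) + 2*exp(2*I*pi/7))*conj(exp(-4*I*pi/7)) + 1*(2*exp(-4*I*pi/7) + 2*exp(4*I*pi/7))*conj(exp(-6*I*pi/7)) + 1*(2*exp(-4*I*pi/7) + 2*exp(4*I*pi/7))*conj(exp(6*I*pi/7)) + 1*(2*exp(-2*I*pi/7) + 2*exp(2*I*pi/7))*conj(exp(4*I*pi/7)) + 1*(2*exp(-6*I*pi/7) + 2*exp(6*I*pi/7))*conj(exp(2*I*pi/7))]
      = (1/7)[(4) + (2*exp(-4*I*pi/7) + 2*exp(-6*I*pi/7)) + (2*exp(6*I*pi/7) + 2*exp(2*I*pi/7)) + (2*exp(-4*I*pi/7) + 2*exp(2*I*pi/7)) + (2*exp(-2*I*pi/7) + 2*exp(4*I*pi/7)) + (2*exp(-2*I*pi/7) + 2*exp(-6*I*pi/7)) + (2*exp(6*I*pi/7) + 2*exp(4*I*pi/7))] = 0/7 = 0
(Exp terms are combined using exp(i*s)*conj(exp(i*t)) = exp(i*(s-t)), and sums of them are collapsed using the identity that for every m > 1 the m distinct m-th roots of unity sum to 0, e.g. 1 + exp(2*I*pi/3) + exp(-2*I*pi/3) = 0.)
Dimension check: dim(rho) = sum (mult * dim) = 0*1 + 0*1 + 0*1 + 2*1 + 2*1 + 0*1 + 0*1 = 4 = chi_rho(e) = 4.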